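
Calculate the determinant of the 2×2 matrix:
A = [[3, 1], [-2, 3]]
11

For A = [[a, b], [c, d]], det(A) = a*d - b*c.
det(A) = (3)*(3) - (1)*(-2) = 9 - -2 = 11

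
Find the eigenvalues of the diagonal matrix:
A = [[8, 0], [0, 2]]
λ₁ = 8, λ₂ = 2

The characteristic polynomial of A is det(A - λI) = (8 - λ)(2 - λ) = 0.
The roots are λ = 8 and λ = 2, so the eigenvalues are the diagonal entries.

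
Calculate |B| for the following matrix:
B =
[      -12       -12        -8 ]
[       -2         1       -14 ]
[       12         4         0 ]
det(B) = 1504

Expand along row 0 (cofactor expansion): det(B) = a*(e*i - f*h) - b*(d*i - f*g) + c*(d*h - e*g), where the 3×3 is [[a, b, c], [d, e, f], [g, h, i]].
Minor M_00 = (1)*(0) - (-14)*(4) = 0 + 56 = 56.
Minor M_01 = (-2)*(0) - (-14)*(12) = 0 + 168 = 168.
Minor M_02 = (-2)*(4) - (1)*(12) = -8 - 12 = -20.
det(B) = (-12)*(56) - (-12)*(168) + (-8)*(-20) = -672 + 2016 + 160 = 1504.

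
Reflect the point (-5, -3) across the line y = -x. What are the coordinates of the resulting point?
(3, 5)

Reflection across line y = -x: (-5, -3) → (3, 5)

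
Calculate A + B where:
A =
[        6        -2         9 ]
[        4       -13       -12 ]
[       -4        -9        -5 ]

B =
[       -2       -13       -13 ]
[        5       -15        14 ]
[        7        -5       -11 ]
A + B =
[        4       -15        -4 ]
[        9       -28         2 ]
[        3       -14       -16 ]

Matrix addition is elementwise: (A+B)[i][j] = A[i][j] + B[i][j].
  (A+B)[0][0] = (6) + (-2) = 4
  (A+B)[0][1] = (-2) + (-13) = -15
  (A+B)[0][2] = (9) + (-13) = -4
  (A+B)[1][0] = (4) + (5) = 9
  (A+B)[1][1] = (-13) + (-15) = -28
  (A+B)[1][2] = (-12) + (14) = 2
  (A+B)[2][0] = (-4) + (7) = 3
  (A+B)[2][1] = (-9) + (-5) = -14
  (A+B)[2][2] = (-5) + (-11) = -16
A + B =
[        4       -15        -4 ]
[        9       -28         2 ]
[        3       -14       -16 ]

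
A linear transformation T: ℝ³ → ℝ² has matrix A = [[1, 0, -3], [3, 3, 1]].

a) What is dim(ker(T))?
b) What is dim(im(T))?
dim(ker) = 1, dim(im) = 2

The two rows are not scalar multiples of one another (no single k satisfies row 2 = k × row 1), so they are linearly independent.
Thus rank(A) = 2.
dim(im(T)) = rank(A) = 2.
By the rank-nullity theorem applied to T: ℝ³ → ℝ², rank(A) + nullity(A) = 3 (the domain dimension), so dim(ker(T)) = 3 - 2 = 1.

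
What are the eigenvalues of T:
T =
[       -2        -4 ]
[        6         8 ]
λ = 2, 4

Solve det(T - λI) = 0. For a 2×2 matrix the characteristic equation is λ² - (trace)λ + det = 0.
trace(T) = a + d = -2 + 8 = 6.
det(T) = a*d - b*c = (-2)*(8) - (-4)*(6) = -16 + 24 = 8.
Characteristic equation: λ² - (6)λ + (8) = 0.
Discriminant = (6)² - 4*(8) = 36 - 32 = 4.
λ = (6 ± √4) / 2 = (6 ± 2) / 2 = 2, 4.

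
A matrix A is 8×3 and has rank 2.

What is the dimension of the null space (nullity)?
1

The rank-nullity theorem for an m×n matrix states:
rank(A) + nullity(A) = n (the number of columns).
Here n = 3 and rank(A) = 2, so nullity(A) = 3 - 2 = 1.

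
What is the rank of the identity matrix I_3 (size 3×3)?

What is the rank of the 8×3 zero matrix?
rank(I_3) = 3, rank(0) = 0

The identity I_3 has 3 columns that are the standard basis vectors e_1, …, e_3. These are linearly independent, so all 3 columns are pivots and rank(I_3) = 3.
The 8×3 zero matrix has every entry zero, so every row is the zero row and there are no pivots; rank(0) = 0.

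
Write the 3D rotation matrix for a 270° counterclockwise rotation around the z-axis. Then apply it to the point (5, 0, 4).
R = [[0, 1, 0], [-1, 0, 0], [0, 0, 1]]; R·(5, 0, 4) = (0, -5, 4)

Rotation matrix for 270° around z-axis:
cos(270°) = 0, sin(270°) = -1
R = [[0, 1, 0], [-1, 0, 0], [0, 0, 1]]
Apply to (5, 0, 4): R·[5, 0, 4]ᵀ = (0, -5, 4)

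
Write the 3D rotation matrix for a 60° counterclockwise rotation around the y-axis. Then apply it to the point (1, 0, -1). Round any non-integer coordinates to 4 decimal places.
R = [[1/2, 0, √3/2], [0, 1, 0], [-√3/2, 0, 1/2]]; R·(1, 0, -1) = (-0.3660, 0.0000, -1.3660)

Rotation matrix for 60° around y-axis:
cos(60°) = 1/2, sin(60°) = √3/2
R = [[1/2, 0, √3/2], [0, 1, 0], [-√3/2, 0, 1/2]]
Apply to (1, 0, -1): R·[1, 0, -1]ᵀ = (-0.3660, 0.0000, -1.3660)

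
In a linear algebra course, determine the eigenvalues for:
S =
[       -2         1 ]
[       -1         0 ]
λ = -1, -1

Solve det(S - λI) = 0. For a 2×2 matrix the characteristic equation is λ² - (trace)λ + det = 0.
trace(S) = a + d = -2 + 0 = -2.
det(S) = a*d - b*c = (-2)*(0) - (1)*(-1) = 0 + 1 = 1.
Characteristic equation: λ² - (-2)λ + (1) = 0.
Discriminant = (-2)² - 4*(1) = 4 - 4 = 0.
λ = (-2 ± √0) / 2 = (-2 ± 0) / 2 = -1, -1.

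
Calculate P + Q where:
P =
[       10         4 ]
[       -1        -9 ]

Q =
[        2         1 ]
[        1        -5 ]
P + Q =
[       12         5 ]
[        0       -14 ]

Matrix addition is elementwise: (P+Q)[i][j] = P[i][j] + Q[i][j].
  (P+Q)[0][0] = (10) + (2) = 12
  (P+Q)[0][1] = (4) + (1) = 5
  (P+Q)[1][0] = (-1) + (1) = 0
  (P+Q)[1][1] = (-9) + (-5) = -14
P + Q =
[       12         5 ]
[        0       -14 ]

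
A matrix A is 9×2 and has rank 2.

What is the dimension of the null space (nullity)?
0

The rank-nullity theorem for an m×n matrix states:
rank(A) + nullity(A) = n (the number of columns).
Here n = 2 and rank(A) = 2, so nullity(A) = 2 - 2 = 0.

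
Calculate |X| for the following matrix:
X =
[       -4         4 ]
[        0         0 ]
det(X) = 0

For a 2×2 matrix [[a, b], [c, d]], det = a*d - b*c.
det(X) = (-4)*(0) - (4)*(0) = 0 - 0 = 0.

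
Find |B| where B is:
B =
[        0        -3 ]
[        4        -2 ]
det(B) = 12

For a 2×2 matrix [[a, b], [c, d]], det = a*d - b*c.
det(B) = (0)*(-2) - (-3)*(4) = 0 + 12 = 12.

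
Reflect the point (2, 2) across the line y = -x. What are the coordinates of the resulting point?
(-2, -2)

Reflection across line y = -x: (2, 2) → (-2, -2)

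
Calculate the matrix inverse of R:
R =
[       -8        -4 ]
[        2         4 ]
det(R) = -24
R⁻¹ =
[     -1/6      -1/6 ]
[     1/12       1/3 ]

For a 2×2 matrix R = [[a, b], [c, d]] with det(R) ≠ 0, R⁻¹ = (1/det(R)) * [[d, -b], [-c, a]].
det(R) = (-8)*(4) - (-4)*(2) = -32 + 8 = -24.
R⁻¹ = (1/-24) * [[4, 4], [-2, -8]].
Dividing each entry by -24 and reducing:
R⁻¹ =
[     -1/6      -1/6 ]
[     1/12       1/3 ]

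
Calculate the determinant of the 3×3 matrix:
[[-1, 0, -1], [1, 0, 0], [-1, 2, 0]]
-2

Expansion along first row:
det = -1·det([[0,0],[2,0]]) - 0·det([[1,0],[-1,0]]) + -1·det([[1,0],[-1,2]])
    = -1·(0·0 - 0·2) - 0·(1·0 - 0·-1) + -1·(1·2 - 0·-1)
    = -1·0 - 0·0 + -1·2
    = 0 + 0 + -2 = -2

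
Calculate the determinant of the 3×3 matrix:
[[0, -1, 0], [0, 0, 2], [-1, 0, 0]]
2

Expansion along first row:
det = 0·det([[0,2],[0,0]]) - -1·det([[0,2],[-1,0]]) + 0·det([[0,0],[-1,0]])
    = 0·(0·0 - 2·0) - -1·(0·0 - 2·-1) + 0·(0·0 - 0·-1)
    = 0·0 - -1·2 + 0·0
    = 0 + 2 + 0 = 2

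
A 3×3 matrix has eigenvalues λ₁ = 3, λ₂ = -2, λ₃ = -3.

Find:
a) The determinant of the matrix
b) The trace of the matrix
det = 18, trace = -2

Two standard eigenvalue identities:
- det(A) equals the product of the eigenvalues (counted with multiplicity).
- trace(A) equals the sum of the eigenvalues.
det(A) = (3)*(-2)*(-3) = 18.
trace(A) = 3 - 2 - 3 = -2.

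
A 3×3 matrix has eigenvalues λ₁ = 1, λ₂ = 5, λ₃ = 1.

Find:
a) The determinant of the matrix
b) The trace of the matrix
det = 5, trace = 7

Two standard eigenvalue identities:
- det(A) equals the product of the eigenvalues (counted with multiplicity).
- trace(A) equals the sum of the eigenvalues.
det(A) = (1)*(5)*(1) = 5.
trace(A) = 1 + 5 + 1 = 7.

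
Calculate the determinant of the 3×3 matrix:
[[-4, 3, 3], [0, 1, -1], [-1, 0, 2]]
-2

Expansion along first row:
det = -4·det([[1,-1],[0,2]]) - 3·det([[0,-1],[-1,2]]) + 3·det([[0,1],[-1,0]])
    = -4·(1·2 - -1·0) - 3·(0·2 - -1·-1) + 3·(0·0 - 1·-1)
    = -4·2 - 3·-1 + 3·1
    = -8 + 3 + 3 = -2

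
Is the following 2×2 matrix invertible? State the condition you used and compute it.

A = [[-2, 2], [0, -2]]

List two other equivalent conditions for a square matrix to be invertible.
Yes, invertible; det(A) = 4 ≠ 0. Equivalent conditions: rank(A) = 2; Ax = 0 has only the trivial solution; 0 is not an eigenvalue; the columns of A are linearly independent.

To check invertibility, compute det(A).
The given matrix is triangular, so det(A) equals the product of its diagonal entries = 4 ≠ 0.
Since det(A) ≠ 0, A is invertible.
Equivalent conditions for a square matrix A to be invertible:
- rank(A) = 2 (full rank).
- The homogeneous system Ax = 0 has only the trivial solution x = 0.
- 0 is not an eigenvalue of A.
- The columns (equivalently rows) of A are linearly independent.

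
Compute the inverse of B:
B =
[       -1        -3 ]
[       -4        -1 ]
det(B) = -11
B⁻¹ =
[     1/11     -3/11 ]
[    -4/11      1/11 ]

For a 2×2 matrix B = [[a, b], [c, d]] with det(B) ≠ 0, B⁻¹ = (1/det(B)) * [[d, -b], [-c, a]].
det(B) = (-1)*(-1) - (-3)*(-4) = 1 - 12 = -11.
B⁻¹ = (1/-11) * [[-1, 3], [4, -1]].
Dividing each entry by -11 and reducing:
B⁻¹ =
[     1/11     -3/11 ]
[    -4/11      1/11 ]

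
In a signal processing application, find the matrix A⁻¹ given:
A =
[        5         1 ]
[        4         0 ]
det(A) = -4
A⁻¹ =
[        0       1/4 ]
[        1      -5/4 ]

For a 2×2 matrix A = [[a, b], [c, d]] with det(A) ≠ 0, A⁻¹ = (1/det(A)) * [[d, -b], [-c, a]].
det(A) = (5)*(0) - (1)*(4) = 0 - 4 = -4.
A⁻¹ = (1/-4) * [[0, -1], [-4, 5]].
Dividing each entry by -4 and reducing:
A⁻¹ =
[        0       1/4 ]
[        1      -5/4 ]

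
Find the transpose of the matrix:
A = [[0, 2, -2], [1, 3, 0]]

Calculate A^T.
[[0, 1], [2, 3], [-2, 0]]

The transpose sends entry (i,j) to (j,i); rows become columns.
Row 0 of A: [0, 2, -2] -> column 0 of A^T.
Row 1 of A: [1, 3, 0] -> column 1 of A^T.
A^T = [[0, 1], [2, 3], [-2, 0]]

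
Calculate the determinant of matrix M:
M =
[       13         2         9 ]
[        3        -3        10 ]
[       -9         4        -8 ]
det(M) = -475

Expand along row 0 (cofactor expansion): det(M) = a*(e*i - f*h) - b*(d*i - f*g) + c*(d*h - e*g), where the 3×3 is [[a, b, c], [d, e, f], [g, h, i]].
Minor M_00 = (-3)*(-8) - (10)*(4) = 24 - 40 = -16.
Minor M_01 = (3)*(-8) - (10)*(-9) = -24 + 90 = 66.
Minor M_02 = (3)*(4) - (-3)*(-9) = 12 - 27 = -15.
det(M) = (13)*(-16) - (2)*(66) + (9)*(-15) = -208 - 132 - 135 = -475.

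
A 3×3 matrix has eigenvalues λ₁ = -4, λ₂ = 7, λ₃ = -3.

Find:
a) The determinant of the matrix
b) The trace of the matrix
det = 84, trace = 0

Two standard eigenvalue identities:
- det(A) equals the product of the eigenvalues (counted with multiplicity).
- trace(A) equals the sum of the eigenvalues.
det(A) = (-4)*(7)*(-3) = 84.
trace(A) = -4 + 7 - 3 = 0.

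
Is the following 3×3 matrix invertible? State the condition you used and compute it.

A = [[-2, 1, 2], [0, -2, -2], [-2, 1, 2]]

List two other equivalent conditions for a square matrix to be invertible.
No, not invertible; det(A) = 0 (two rows are equal, so the rows are linearly dependent). Equivalent conditions (failing for this A): rank(A) < 3; Ax = 0 has non-trivial solutions; 0 is an eigenvalue; the columns are linearly dependent.

To check invertibility, compute det(A).
In this matrix, row 0 and the last row are identical, so one row is a scalar multiple of another and the rows are linearly dependent.
A matrix with linearly dependent rows has det = 0 and is not invertible.
Equivalent failed conditions:
- rank(A) < 3.
- Ax = 0 has non-trivial solutions.
- 0 is an eigenvalue.
- The columns are linearly dependent.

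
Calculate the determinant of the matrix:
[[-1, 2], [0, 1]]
-1

For a 2×2 matrix [[a, b], [c, d]], det = ad - bc
det = (-1)(1) - (2)(0) = -1 - 0 = -1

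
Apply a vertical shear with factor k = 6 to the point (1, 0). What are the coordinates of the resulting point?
(1, 6)

Shear matrix for vertical shear with factor k = 6:
[[1, 0], [6, 1]]
Result: (1, 0) → (1, 6)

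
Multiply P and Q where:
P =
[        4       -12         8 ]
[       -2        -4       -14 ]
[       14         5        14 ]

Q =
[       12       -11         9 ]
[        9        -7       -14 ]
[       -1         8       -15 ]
PQ =
[      -68       104        84 ]
[      -46       -62       248 ]
[      199       -77      -154 ]

Matrix multiplication: (PQ)[i][j] = sum over k of P[i][k] * Q[k][j].
  (PQ)[0][0] = (4)*(12) + (-12)*(9) + (8)*(-1) = -68
  (PQ)[0][1] = (4)*(-11) + (-12)*(-7) + (8)*(8) = 104
  (PQ)[0][2] = (4)*(9) + (-12)*(-14) + (8)*(-15) = 84
  (PQ)[1][0] = (-2)*(12) + (-4)*(9) + (-14)*(-1) = -46
  (PQ)[1][1] = (-2)*(-11) + (-4)*(-7) + (-14)*(8) = -62
  (PQ)[1][2] = (-2)*(9) + (-4)*(-14) + (-14)*(-15) = 248
  (PQ)[2][0] = (14)*(12) + (5)*(9) + (14)*(-1) = 199
  (PQ)[2][1] = (14)*(-11) + (5)*(-7) + (14)*(8) = -77
  (PQ)[2][2] = (14)*(9) + (5)*(-14) + (14)*(-15) = -154
PQ =
[      -68       104        84 ]
[      -46       -62       248 ]
[      199       -77      -154 ]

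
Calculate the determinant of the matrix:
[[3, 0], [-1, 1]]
3

For a 2×2 matrix [[a, b], [c, d]], det = ad - bc
det = (3)(1) - (0)(-1) = 3 - 0 = 3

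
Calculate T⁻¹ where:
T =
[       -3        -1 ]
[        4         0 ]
det(T) = 4
T⁻¹ =
[        0       1/4 ]
[       -1      -3/4 ]

For a 2×2 matrix T = [[a, b], [c, d]] with det(T) ≠ 0, T⁻¹ = (1/det(T)) * [[d, -b], [-c, a]].
det(T) = (-3)*(0) - (-1)*(4) = 0 + 4 = 4.
T⁻¹ = (1/4) * [[0, 1], [-4, -3]].
Dividing each entry by 4 and reducing:
T⁻¹ =
[        0       1/4 ]
[       -1      -3/4 ]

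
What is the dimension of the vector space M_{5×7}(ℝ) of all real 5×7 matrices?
Dimension = 35

A real 5×7 matrix is determined by its 5·7 = 35 independent entries.
A standard basis is {E_ij : 1 ≤ i ≤ 5, 1 ≤ j ≤ 7}, where E_ij has a 1 in position (i, j) and 0 elsewhere — there are 35 such matrices, and they are linearly independent and span M_{5×7}(ℝ).
Therefore dim(M_{5×7}(ℝ)) = 35.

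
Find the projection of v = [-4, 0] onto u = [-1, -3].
[-2/5, -6/5]

The projection of v onto u is proj_u(v) = ((v·u) / (u·u)) · u.
v·u = (-4)*(-1) + (0)*(-3) = 4.
u·u = (-1)*(-1) + (-3)*(-3) = 10.
coefficient = 4 / 10 = 2/5.
proj_u(v) = 2/5 · [-1, -3] = [-2/5, -6/5].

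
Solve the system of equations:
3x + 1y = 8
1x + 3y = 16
x = 1, y = 5

Use elimination (row reduction):
Equation 1: 3x + 1y = 8.
Equation 2: 1x + 3y = 16.
Multiply Eq1 by 1 and Eq2 by 3: 3x + 1y = 8;  3x + 9y = 48.
Subtract: (8)y = 40, so y = 5.
Back-substitute into Eq1: 3x + 1*(5) = 8, so x = 1.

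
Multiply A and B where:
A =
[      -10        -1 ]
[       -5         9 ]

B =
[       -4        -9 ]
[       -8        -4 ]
AB =
[       48        94 ]
[      -52         9 ]

Matrix multiplication: (AB)[i][j] = sum over k of A[i][k] * B[k][j].
  (AB)[0][0] = (-10)*(-4) + (-1)*(-8) = 48
  (AB)[0][1] = (-10)*(-9) + (-1)*(-4) = 94
  (AB)[1][0] = (-5)*(-4) + (9)*(-8) = -52
  (AB)[1][1] = (-5)*(-9) + (9)*(-4) = 9
AB =
[       48        94 ]
[      -52         9 ]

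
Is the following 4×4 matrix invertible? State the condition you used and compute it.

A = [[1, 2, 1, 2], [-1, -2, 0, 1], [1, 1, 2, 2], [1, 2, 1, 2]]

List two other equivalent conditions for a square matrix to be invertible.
No, not invertible; det(A) = 0 (two rows are equal, so the rows are linearly dependent). Equivalent conditions (failing for this A): rank(A) < 4; Ax = 0 has non-trivial solutions; 0 is an eigenvalue; the columns are linearly dependent.

To check invertibility, compute det(A).
In this matrix, row 0 and the last row are identical, so one row is a scalar multiple of another and the rows are linearly dependent.
A matrix with linearly dependent rows has det = 0 and is not invertible.
Equivalent failed conditions:
- rank(A) < 4.
- Ax = 0 has non-trivial solutions.
- 0 is an eigenvalue.
- The columns are linearly dependent.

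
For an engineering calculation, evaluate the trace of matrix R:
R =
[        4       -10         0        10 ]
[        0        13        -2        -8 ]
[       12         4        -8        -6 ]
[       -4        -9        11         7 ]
tr(R) = 4 + 13 - 8 + 7 = 16

The trace of a square matrix is the sum of its diagonal entries.
Diagonal entries of R: R[0][0] = 4, R[1][1] = 13, R[2][2] = -8, R[3][3] = 7.
tr(R) = 4 + 13 - 8 + 7 = 16.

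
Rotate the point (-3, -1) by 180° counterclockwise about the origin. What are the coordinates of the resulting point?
(3, 1)

Rotation matrix R(θ) = [[cos θ, -sin θ], [sin θ, cos θ]]; for θ = 180°:
R = [[-1, 0], [0, -1]]
Result: R × [-3, -1]ᵀ = [-1·-3 + (0)·-1, 0·-3 + (-1)·-1]ᵀ = (3, 1)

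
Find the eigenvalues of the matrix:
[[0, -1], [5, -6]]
λ = -5 and λ = -1

Characteristic equation: det(A - λI) = 0
λ² - (trace)λ + (det) = 0
λ² - (-6)λ + (5) = 0
λ² + 6λ + 5 = 0
Solving: λ = -5, -1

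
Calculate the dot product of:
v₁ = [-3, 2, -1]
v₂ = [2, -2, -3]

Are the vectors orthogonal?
-7, No

The dot product is the sum of products of corresponding components.
v₁·v₂ = (-3)*(2) + (2)*(-2) + (-1)*(-3) = -6 - 4 + 3 = -7.
Two vectors are orthogonal iff their dot product is 0; here the dot product is -7, so the vectors are not orthogonal.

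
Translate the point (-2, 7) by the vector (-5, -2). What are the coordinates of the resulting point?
(-7, 5)

Translation by (-5, -2):
x' = -2 + -5 = -7
y' = 7 + -2 = 5
Homogeneous matrix: [[1, 0, -5], [0, 1, -2], [0, 0, 1]]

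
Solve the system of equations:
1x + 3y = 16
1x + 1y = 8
x = 4, y = 4

Use elimination (row reduction):
Equation 1: 1x + 3y = 16.
Equation 2: 1x + 1y = 8.
Multiply Eq1 by 1 and Eq2 by 1: 1x + 3y = 16;  1x + 1y = 8.
Subtract: (-2)y = -8, so y = 4.
Back-substitute into Eq1: 1x + 3*(4) = 16, so x = 4.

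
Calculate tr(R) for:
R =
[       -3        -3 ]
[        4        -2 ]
tr(R) = -3 - 2 = -5

The trace of a square matrix is the sum of its diagonal entries.
Diagonal entries of R: R[0][0] = -3, R[1][1] = -2.
tr(R) = -3 - 2 = -5.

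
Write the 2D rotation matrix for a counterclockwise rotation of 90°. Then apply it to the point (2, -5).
R = [[0, -1], [1, 0]]; R·(2, -5) = (5, 2)

Rotation matrix formula: R(θ) = [[cos θ, -sin θ], [sin θ, cos θ]]
For θ = 90°:
cos(90°) = 0
sin(90°) = 1
R = [[0, -1], [1, 0]]
Apply to (2, -5): [0·2 + (-1)·-5, 1·2 + 0·-5] = (5, 2)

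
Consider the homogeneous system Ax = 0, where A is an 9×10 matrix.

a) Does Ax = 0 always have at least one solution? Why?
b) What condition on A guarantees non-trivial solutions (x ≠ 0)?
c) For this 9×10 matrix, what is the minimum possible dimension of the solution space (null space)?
a) Yes, x = 0 is always a solution. b) When A has linearly dependent columns (rank < n). c) Minimum nullity = 1.

a) x = 0 satisfies A·0 = 0, so the zero vector is always a solution.
b) Non-trivial solutions exist iff the columns of A are linearly dependent, equivalently rank(A) < n (the number of columns).
c) By rank-nullity, rank(A) + nullity(A) = n = 10. Since A has only 9 rows, rank(A) ≤ 9, so nullity(A) ≥ 10 - 9 = 1.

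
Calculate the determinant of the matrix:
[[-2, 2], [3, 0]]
-6

For a 2×2 matrix [[a, b], [c, d]], det = ad - bc
det = (-2)(0) - (2)(3) = 0 - 6 = -6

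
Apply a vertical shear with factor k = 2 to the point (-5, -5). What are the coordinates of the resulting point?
(-5, -15)

Shear matrix for vertical shear with factor k = 2:
[[1, 0], [2, 1]]
Result: (-5, -5) → (-5, -15)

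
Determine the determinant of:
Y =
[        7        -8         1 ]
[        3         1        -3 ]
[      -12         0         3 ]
det(Y) = -183

Expand along row 0 (cofactor expansion): det(Y) = a*(e*i - f*h) - b*(d*i - f*g) + c*(d*h - e*g), where the 3×3 is [[a, b, c], [d, e, f], [g, h, i]].
Minor M_00 = (1)*(3) - (-3)*(0) = 3 - 0 = 3.
Minor M_01 = (3)*(3) - (-3)*(-12) = 9 - 36 = -27.
Minor M_02 = (3)*(0) - (1)*(-12) = 0 + 12 = 12.
det(Y) = (7)*(3) - (-8)*(-27) + (1)*(12) = 21 - 216 + 12 = -183.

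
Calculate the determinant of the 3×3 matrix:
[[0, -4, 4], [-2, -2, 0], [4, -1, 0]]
40

Expansion along first row:
det = 0·det([[-2,0],[-1,0]]) - -4·det([[-2,0],[4,0]]) + 4·det([[-2,-2],[4,-1]])
    = 0·(-2·0 - 0·-1) - -4·(-2·0 - 0·4) + 4·(-2·-1 - -2·4)
    = 0·0 - -4·0 + 4·10
    = 0 + 0 + 40 = 40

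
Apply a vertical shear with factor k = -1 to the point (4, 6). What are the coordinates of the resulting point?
(4, 2)

Shear matrix for vertical shear with factor k = -1:
[[1, 0], [-1, 1]]
Result: (4, 6) → (4, 2)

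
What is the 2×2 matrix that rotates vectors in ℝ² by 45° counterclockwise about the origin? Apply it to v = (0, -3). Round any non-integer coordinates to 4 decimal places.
R = [[√2/2, -√2/2], [√2/2, √2/2]]; R·v = (2.1213, -2.1213)

A counterclockwise rotation by angle θ in ℝ² has matrix R(θ) = [[cos θ, -sin θ], [sin θ, cos θ]].
For θ = 45°: cos θ = √2/2, sin θ = √2/2.
R(45°) = [[√2/2, -√2/2], [√2/2, √2/2]].
R·v = [√2/2·0 + (-√2/2)·-3, √2/2·0 + √2/2·-3] = (2.1213, -2.1213).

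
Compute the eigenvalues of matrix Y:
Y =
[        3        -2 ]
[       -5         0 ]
λ = -2, 5

Solve det(Y - λI) = 0. For a 2×2 matrix the characteristic equation is λ² - (trace)λ + det = 0.
trace(Y) = a + d = 3 + 0 = 3.
det(Y) = a*d - b*c = (3)*(0) - (-2)*(-5) = 0 - 10 = -10.
Characteristic equation: λ² - (3)λ + (-10) = 0.
Discriminant = (3)² - 4*(-10) = 9 + 40 = 49.
λ = (3 ± √49) / 2 = (3 ± 7) / 2 = -2, 5.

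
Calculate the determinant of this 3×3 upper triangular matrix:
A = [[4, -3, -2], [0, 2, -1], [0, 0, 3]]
24

The determinant of a triangular matrix is the product of its diagonal entries (the off-diagonal entries above the diagonal do not affect it).
det(A) = (4) * (2) * (3) = 24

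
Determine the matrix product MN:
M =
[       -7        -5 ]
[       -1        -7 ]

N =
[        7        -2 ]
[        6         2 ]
MN =
[      -79         4 ]
[      -49       -12 ]

Matrix multiplication: (MN)[i][j] = sum over k of M[i][k] * N[k][j].
  (MN)[0][0] = (-7)*(7) + (-5)*(6) = -79
  (MN)[0][1] = (-7)*(-2) + (-5)*(2) = 4
  (MN)[1][0] = (-1)*(7) + (-7)*(6) = -49
  (MN)[1][1] = (-1)*(-2) + (-7)*(2) = -12
MN =
[      -79         4 ]
[      -49       -12 ]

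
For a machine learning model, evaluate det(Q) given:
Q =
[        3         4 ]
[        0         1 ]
det(Q) = 3

For a 2×2 matrix [[a, b], [c, d]], det = a*d - b*c.
det(Q) = (3)*(1) - (4)*(0) = 3 - 0 = 3.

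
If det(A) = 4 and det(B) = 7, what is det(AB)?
28

Use the multiplicative property of determinants: det(AB) = det(A)*det(B).
det(AB) = (4)*(7) = 28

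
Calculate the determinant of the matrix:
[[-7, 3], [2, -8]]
50

For a 2×2 matrix [[a, b], [c, d]], det = ad - bc
det = (-7)(-8) - (3)(2) = 56 - 6 = 50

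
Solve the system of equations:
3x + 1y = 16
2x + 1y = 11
x = 5, y = 1

Use elimination (row reduction):
Equation 1: 3x + 1y = 16.
Equation 2: 2x + 1y = 11.
Multiply Eq1 by 2 and Eq2 by 3: 6x + 2y = 32;  6x + 3y = 33.
Subtract: (1)y = 1, so y = 1.
Back-substitute into Eq1: 3x + 1*(1) = 16, so x = 5.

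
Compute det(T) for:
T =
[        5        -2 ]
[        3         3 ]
det(T) = 21

For a 2×2 matrix [[a, b], [c, d]], det = a*d - b*c.
det(T) = (5)*(3) - (-2)*(3) = 15 + 6 = 21.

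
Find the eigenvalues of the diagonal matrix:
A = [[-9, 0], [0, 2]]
λ₁ = -9, λ₂ = 2

The characteristic polynomial of A is det(A - λI) = (-9 - λ)(2 - λ) = 0.
The roots are λ = -9 and λ = 2, so the eigenvalues are the diagonal entries.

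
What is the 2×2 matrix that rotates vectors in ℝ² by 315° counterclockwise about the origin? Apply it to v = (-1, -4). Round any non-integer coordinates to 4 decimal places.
R = [[√2/2, √2/2], [-√2/2, √2/2]]; R·v = (-3.5355, -2.1213)

A counterclockwise rotation by angle θ in ℝ² has matrix R(θ) = [[cos θ, -sin θ], [sin θ, cos θ]].
For θ = 315°: cos θ = √2/2, sin θ = -√2/2.
R(315°) = [[√2/2, √2/2], [-√2/2, √2/2]].
R·v = [√2/2·-1 + (√2/2)·-4, -√2/2·-1 + √2/2·-4] = (-3.5355, -2.1213).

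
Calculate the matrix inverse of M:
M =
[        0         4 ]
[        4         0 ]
det(M) = -16
M⁻¹ =
[        0       1/4 ]
[      1/4         0 ]

For a 2×2 matrix M = [[a, b], [c, d]] with det(M) ≠ 0, M⁻¹ = (1/det(M)) * [[d, -b], [-c, a]].
det(M) = (0)*(0) - (4)*(4) = 0 - 16 = -16.
M⁻¹ = (1/-16) * [[0, -4], [-4, 0]].
Dividing each entry by -16 and reducing:
M⁻¹ =
[        0       1/4 ]
[      1/4         0 ]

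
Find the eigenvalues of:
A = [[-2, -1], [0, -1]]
λ = -2, -1

Solve det(A - λI) = 0. For a 2×2 matrix this is λ² - (trace)λ + det = 0.
trace(A) = -2 - 1 = -3.
det(A) = (-2)*(-1) - (-1)*(0) = 2 - 0 = 2.
Characteristic equation: λ² - (-3)λ + (2) = 0.
Discriminant: (-3)² - 4*(2) = 9 - 8 = 1.
Roots: λ = (-3 ± √1) / 2 = -2, -1.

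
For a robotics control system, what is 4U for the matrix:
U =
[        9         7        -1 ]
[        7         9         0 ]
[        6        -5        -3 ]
4U =
[       36        28        -4 ]
[       28        36         0 ]
[       24       -20       -12 ]

Scalar multiplication is elementwise: (4U)[i][j] = 4 * U[i][j].
  (4U)[0][0] = 4 * (9) = 36
  (4U)[0][1] = 4 * (7) = 28
  (4U)[0][2] = 4 * (-1) = -4
  (4U)[1][0] = 4 * (7) = 28
  (4U)[1][1] = 4 * (9) = 36
  (4U)[1][2] = 4 * (0) = 0
  (4U)[2][0] = 4 * (6) = 24
  (4U)[2][1] = 4 * (-5) = -20
  (4U)[2][2] = 4 * (-3) = -12
4U =
[       36        28        -4 ]
[       28        36         0 ]
[       24       -20       -12 ]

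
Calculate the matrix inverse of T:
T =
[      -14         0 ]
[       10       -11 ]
det(T) = 154
T⁻¹ =
[    -1/14         0 ]
[    -5/77     -1/11 ]

For a 2×2 matrix T = [[a, b], [c, d]] with det(T) ≠ 0, T⁻¹ = (1/det(T)) * [[d, -b], [-c, a]].
det(T) = (-14)*(-11) - (0)*(10) = 154 - 0 = 154.
T⁻¹ = (1/154) * [[-11, 0], [-10, -14]].
Dividing each entry by 154 and reducing:
T⁻¹ =
[    -1/14         0 ]
[    -5/77     -1/11 ]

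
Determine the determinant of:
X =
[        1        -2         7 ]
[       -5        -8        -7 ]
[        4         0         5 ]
det(X) = 190

Expand along row 0 (cofactor expansion): det(X) = a*(e*i - f*h) - b*(d*i - f*g) + c*(d*h - e*g), where the 3×3 is [[a, b, c], [d, e, f], [g, h, i]].
Minor M_00 = (-8)*(5) - (-7)*(0) = -40 - 0 = -40.
Minor M_01 = (-5)*(5) - (-7)*(4) = -25 + 28 = 3.
Minor M_02 = (-5)*(0) - (-8)*(4) = 0 + 32 = 32.
det(X) = (1)*(-40) - (-2)*(3) + (7)*(32) = -40 + 6 + 224 = 190.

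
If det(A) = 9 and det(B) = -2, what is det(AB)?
-18

Use the multiplicative property of determinants: det(AB) = det(A)*det(B).
det(AB) = (9)*(-2) = -18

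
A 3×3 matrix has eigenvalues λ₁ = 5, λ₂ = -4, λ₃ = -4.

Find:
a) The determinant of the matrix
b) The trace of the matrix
det = 80, trace = -3

Two standard eigenvalue identities:
- det(A) equals the product of the eigenvalues (counted with multiplicity).
- trace(A) equals the sum of the eigenvalues.
det(A) = (5)*(-4)*(-4) = 80.
trace(A) = 5 - 4 - 4 = -3.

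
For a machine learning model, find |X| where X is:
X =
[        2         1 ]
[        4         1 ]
det(X) = -2

For a 2×2 matrix [[a, b], [c, d]], det = a*d - b*c.
det(X) = (2)*(1) - (1)*(4) = 2 - 4 = -2.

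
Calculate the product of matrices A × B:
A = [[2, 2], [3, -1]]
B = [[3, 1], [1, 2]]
[[8, 6], [8, 1]]

Matrix multiplication:
C[0][0] = 2×3 + 2×1 = 8
C[0][1] = 2×1 + 2×2 = 6
C[1][0] = 3×3 + -1×1 = 8
C[1][1] = 3×1 + -1×2 = 1
Result: [[8, 6], [8, 1]]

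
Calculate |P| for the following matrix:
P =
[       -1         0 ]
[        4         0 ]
det(P) = 0

For a 2×2 matrix [[a, b], [c, d]], det = a*d - b*c.
det(P) = (-1)*(0) - (0)*(4) = 0 - 0 = 0.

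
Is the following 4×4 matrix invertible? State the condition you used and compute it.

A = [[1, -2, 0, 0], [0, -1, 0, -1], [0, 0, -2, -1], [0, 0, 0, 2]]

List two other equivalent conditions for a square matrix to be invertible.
Yes, invertible; det(A) = 4 ≠ 0. Equivalent conditions: rank(A) = 4; Ax = 0 has only the trivial solution; 0 is not an eigenvalue; the columns of A are linearly independent.

To check invertibility, compute det(A).
The given matrix is triangular, so det(A) equals the product of its diagonal entries = 4 ≠ 0.
Since det(A) ≠ 0, A is invertible.
Equivalent conditions for a square matrix A to be invertible:
- rank(A) = 4 (full rank).
- The homogeneous system Ax = 0 has only the trivial solution x = 0.
- 0 is not an eigenvalue of A.
- The columns (equivalently rows) of A are linearly independent.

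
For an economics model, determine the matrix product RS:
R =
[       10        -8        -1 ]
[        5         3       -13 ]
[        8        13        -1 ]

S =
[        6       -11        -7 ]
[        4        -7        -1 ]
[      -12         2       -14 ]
RS =
[       40       -56       -48 ]
[      198      -102       144 ]
[      112      -181       -55 ]

Matrix multiplication: (RS)[i][j] = sum over k of R[i][k] * S[k][j].
  (RS)[0][0] = (10)*(6) + (-8)*(4) + (-1)*(-12) = 40
  (RS)[0][1] = (10)*(-11) + (-8)*(-7) + (-1)*(2) = -56
  (RS)[0][2] = (10)*(-7) + (-8)*(-1) + (-1)*(-14) = -48
  (RS)[1][0] = (5)*(6) + (3)*(4) + (-13)*(-12) = 198
  (RS)[1][1] = (5)*(-11) + (3)*(-7) + (-13)*(2) = -102
  (RS)[1][2] = (5)*(-7) + (3)*(-1) + (-13)*(-14) = 144
  (RS)[2][0] = (8)*(6) + (13)*(4) + (-1)*(-12) = 112
  (RS)[2][1] = (8)*(-11) + (13)*(-7) + (-1)*(2) = -181
  (RS)[2][2] = (8)*(-7) + (13)*(-1) + (-1)*(-14) = -55
RS =
[       40       -56       -48 ]
[      198      -102       144 ]
[      112      -181       -55 ]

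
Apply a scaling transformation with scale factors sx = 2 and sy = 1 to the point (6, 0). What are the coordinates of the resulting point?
(12, 0)

Scaling matrix:
[[2, 0], [0, 1]]
Result: (6 × 2, 0 × 1) = (12, 0)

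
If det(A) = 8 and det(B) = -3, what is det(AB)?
-24

Use the multiplicative property of determinants: det(AB) = det(A)*det(B).
det(AB) = (8)*(-3) = -24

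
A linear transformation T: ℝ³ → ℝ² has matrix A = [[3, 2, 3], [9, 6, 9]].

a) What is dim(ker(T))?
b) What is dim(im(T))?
dim(ker) = 2, dim(im) = 1

Observe that row 2 = 3 × row 1 (so the rows are linearly dependent).
Thus rank(A) = 1 (only one linearly independent row).
dim(im(T)) = rank(A) = 1.
By the rank-nullity theorem applied to T: ℝ³ → ℝ², rank(A) + nullity(A) = 3 (the domain dimension), so dim(ker(T)) = 3 - 1 = 2.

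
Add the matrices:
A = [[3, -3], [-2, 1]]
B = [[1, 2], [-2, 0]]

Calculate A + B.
[[4, -1], [-4, 1]]

Add corresponding elements:
(3)+(1)=4
(-3)+(2)=-1
(-2)+(-2)=-4
(1)+(0)=1
A + B = [[4, -1], [-4, 1]]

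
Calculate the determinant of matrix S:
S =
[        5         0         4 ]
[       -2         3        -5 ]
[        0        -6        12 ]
det(S) = 78

Expand along row 0 (cofactor expansion): det(S) = a*(e*i - f*h) - b*(d*i - f*g) + c*(d*h - e*g), where the 3×3 is [[a, b, c], [d, e, f], [g, h, i]].
Minor M_00 = (3)*(12) - (-5)*(-6) = 36 - 30 = 6.
Minor M_01 = (-2)*(12) - (-5)*(0) = -24 - 0 = -24.
Minor M_02 = (-2)*(-6) - (3)*(0) = 12 - 0 = 12.
det(S) = (5)*(6) - (0)*(-24) + (4)*(12) = 30 + 0 + 48 = 78.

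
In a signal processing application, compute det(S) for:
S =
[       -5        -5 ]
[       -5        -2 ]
det(S) = -15

For a 2×2 matrix [[a, b], [c, d]], det = a*d - b*c.
det(S) = (-5)*(-2) - (-5)*(-5) = 10 - 25 = -15.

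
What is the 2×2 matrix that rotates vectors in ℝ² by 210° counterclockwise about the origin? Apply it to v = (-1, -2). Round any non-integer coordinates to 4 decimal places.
R = [[-√3/2, 1/2], [-1/2, -√3/2]]; R·v = (-0.1340, 2.2321)

A counterclockwise rotation by angle θ in ℝ² has matrix R(θ) = [[cos θ, -sin θ], [sin θ, cos θ]].
For θ = 210°: cos θ = -√3/2, sin θ = -1/2.
R(210°) = [[-√3/2, 1/2], [-1/2, -√3/2]].
R·v = [-√3/2·-1 + (1/2)·-2, -1/2·-1 + -√3/2·-2] = (-0.1340, 2.2321).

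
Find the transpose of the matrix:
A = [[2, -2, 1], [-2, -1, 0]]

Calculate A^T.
[[2, -2], [-2, -1], [1, 0]]

The transpose sends entry (i,j) to (j,i); rows become columns.
Row 0 of A: [2, -2, 1] -> column 0 of A^T.
Row 1 of A: [-2, -1, 0] -> column 1 of A^T.
A^T = [[2, -2], [-2, -1], [1, 0]]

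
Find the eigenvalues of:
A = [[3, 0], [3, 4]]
λ = 3, 4

Solve det(A - λI) = 0. For a 2×2 matrix this is λ² - (trace)λ + det = 0.
trace(A) = 3 + 4 = 7.
det(A) = (3)*(4) - (0)*(3) = 12 - 0 = 12.
Characteristic equation: λ² - (7)λ + (12) = 0.
Discriminant: (7)² - 4*(12) = 49 - 48 = 1.
Roots: λ = (7 ± √1) / 2 = 3, 4.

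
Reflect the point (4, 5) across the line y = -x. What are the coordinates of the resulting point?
(-5, -4)

Reflection across line y = -x: (4, 5) → (-5, -4)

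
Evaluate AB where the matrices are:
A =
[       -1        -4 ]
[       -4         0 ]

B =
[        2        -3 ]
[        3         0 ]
AB =
[      -14         3 ]
[       -8        12 ]

Matrix multiplication: (AB)[i][j] = sum over k of A[i][k] * B[k][j].
  (AB)[0][0] = (-1)*(2) + (-4)*(3) = -14
  (AB)[0][1] = (-1)*(-3) + (-4)*(0) = 3
  (AB)[1][0] = (-4)*(2) + (0)*(3) = -8
  (AB)[1][1] = (-4)*(-3) + (0)*(0) = 12
AB =
[      -14         3 ]
[       -8        12 ]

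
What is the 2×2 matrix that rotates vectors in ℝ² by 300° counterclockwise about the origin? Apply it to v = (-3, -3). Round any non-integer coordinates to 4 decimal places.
R = [[1/2, √3/2], [-√3/2, 1/2]]; R·v = (-4.0981, 1.0981)

A counterclockwise rotation by angle θ in ℝ² has matrix R(θ) = [[cos θ, -sin θ], [sin θ, cos θ]].
For θ = 300°: cos θ = 1/2, sin θ = -√3/2.
R(300°) = [[1/2, √3/2], [-√3/2, 1/2]].
R·v = [1/2·-3 + (√3/2)·-3, -√3/2·-3 + 1/2·-3] = (-4.0981, 1.0981).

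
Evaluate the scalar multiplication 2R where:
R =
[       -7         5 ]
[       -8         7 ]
2R =
[      -14        10 ]
[      -16        14 ]

Scalar multiplication is elementwise: (2R)[i][j] = 2 * R[i][j].
  (2R)[0][0] = 2 * (-7) = -14
  (2R)[0][1] = 2 * (5) = 10
  (2R)[1][0] = 2 * (-8) = -16
  (2R)[1][1] = 2 * (7) = 14
2R =
[      -14        10 ]
[      -16        14 ]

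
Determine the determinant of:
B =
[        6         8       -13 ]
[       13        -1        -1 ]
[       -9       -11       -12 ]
det(B) = 3302

Expand along row 0 (cofactor expansion): det(B) = a*(e*i - f*h) - b*(d*i - f*g) + c*(d*h - e*g), where the 3×3 is [[a, b, c], [d, e, f], [g, h, i]].
Minor M_00 = (-1)*(-12) - (-1)*(-11) = 12 - 11 = 1.
Minor M_01 = (13)*(-12) - (-1)*(-9) = -156 - 9 = -165.
Minor M_02 = (13)*(-11) - (-1)*(-9) = -143 - 9 = -152.
det(B) = (6)*(1) - (8)*(-165) + (-13)*(-152) = 6 + 1320 + 1976 = 3302.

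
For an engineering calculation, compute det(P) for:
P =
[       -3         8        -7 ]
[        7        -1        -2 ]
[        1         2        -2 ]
det(P) = -27

Expand along row 0 (cofactor expansion): det(P) = a*(e*i - f*h) - b*(d*i - f*g) + c*(d*h - e*g), where the 3×3 is [[a, b, c], [d, e, f], [g, h, i]].
Minor M_00 = (-1)*(-2) - (-2)*(2) = 2 + 4 = 6.
Minor M_01 = (7)*(-2) - (-2)*(1) = -14 + 2 = -12.
Minor M_02 = (7)*(2) - (-1)*(1) = 14 + 1 = 15.
det(P) = (-3)*(6) - (8)*(-12) + (-7)*(15) = -18 + 96 - 105 = -27.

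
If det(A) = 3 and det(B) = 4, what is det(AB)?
12

Use the multiplicative property of determinants: det(AB) = det(A)*det(B).
det(AB) = (3)*(4) = 12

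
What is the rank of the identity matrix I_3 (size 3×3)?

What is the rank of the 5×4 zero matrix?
rank(I_3) = 3, rank(0) = 0

The identity I_3 has 3 columns that are the standard basis vectors e_1, …, e_3. These are linearly independent, so all 3 columns are pivots and rank(I_3) = 3.
The 5×4 zero matrix has every entry zero, so every row is the zero row and there are no pivots; rank(0) = 0.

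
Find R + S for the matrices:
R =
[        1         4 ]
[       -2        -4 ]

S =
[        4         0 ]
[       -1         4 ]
R + S =
[        5         4 ]
[       -3         0 ]

Matrix addition is elementwise: (R+S)[i][j] = R[i][j] + S[i][j].
  (R+S)[0][0] = (1) + (4) = 5
  (R+S)[0][1] = (4) + (0) = 4
  (R+S)[1][0] = (-2) + (-1) = -3
  (R+S)[1][1] = (-4) + (4) = 0
R + S =
[        5         4 ]
[       -3         0 ]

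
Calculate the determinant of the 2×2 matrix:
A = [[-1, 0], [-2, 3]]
-3

For A = [[a, b], [c, d]], det(A) = a*d - b*c.
det(A) = (-1)*(3) - (0)*(-2) = -3 - 0 = -3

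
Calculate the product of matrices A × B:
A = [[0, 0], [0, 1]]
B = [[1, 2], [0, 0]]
[[0, 0], [0, 0]]

Matrix multiplication:
C[0][0] = 0×1 + 0×0 = 0
C[0][1] = 0×2 + 0×0 = 0
C[1][0] = 0×1 + 1×0 = 0
C[1][1] = 0×2 + 1×0 = 0
Result: [[0, 0], [0, 0]]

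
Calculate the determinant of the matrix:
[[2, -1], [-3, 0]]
-3

For a 2×2 matrix [[a, b], [c, d]], det = ad - bc
det = (2)(0) - (-1)(-3) = 0 - 3 = -3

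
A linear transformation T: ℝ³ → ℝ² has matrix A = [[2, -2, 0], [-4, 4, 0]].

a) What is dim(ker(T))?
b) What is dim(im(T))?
dim(ker) = 2, dim(im) = 1

Observe that row 2 = -2 × row 1 (so the rows are linearly dependent).
Thus rank(A) = 1 (only one linearly independent row).
dim(im(T)) = rank(A) = 1.
By the rank-nullity theorem applied to T: ℝ³ → ℝ², rank(A) + nullity(A) = 3 (the domain dimension), so dim(ker(T)) = 3 - 1 = 2.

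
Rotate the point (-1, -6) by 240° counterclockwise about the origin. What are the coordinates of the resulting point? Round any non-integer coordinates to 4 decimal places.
(-4.6962, 3.8660)

Rotation matrix R(θ) = [[cos θ, -sin θ], [sin θ, cos θ]]; for θ = 240°:
R = [[-1/2, √3/2], [-√3/2, -1/2]]
Result: R × [-1, -6]ᵀ = [-1/2·-1 + (√3/2)·-6, -√3/2·-1 + (-1/2)·-6]ᵀ = (-4.6962, 3.8660)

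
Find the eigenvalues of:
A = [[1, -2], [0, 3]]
λ = 1, 3

Solve det(A - λI) = 0. For a 2×2 matrix this is λ² - (trace)λ + det = 0.
trace(A) = 1 + 3 = 4.
det(A) = (1)*(3) - (-2)*(0) = 3 - 0 = 3.
Characteristic equation: λ² - (4)λ + (3) = 0.
Discriminant: (4)² - 4*(3) = 16 - 12 = 4.
Roots: λ = (4 ± √4) / 2 = 1, 3.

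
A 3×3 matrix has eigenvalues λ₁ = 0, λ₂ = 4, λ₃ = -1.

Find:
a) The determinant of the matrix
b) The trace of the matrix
det = 0, trace = 3

Two standard eigenvalue identities:
- det(A) equals the product of the eigenvalues (counted with multiplicity).
- trace(A) equals the sum of the eigenvalues.
det(A) = (0)*(4)*(-1) = 0.
trace(A) = 0 + 4 - 1 = 3.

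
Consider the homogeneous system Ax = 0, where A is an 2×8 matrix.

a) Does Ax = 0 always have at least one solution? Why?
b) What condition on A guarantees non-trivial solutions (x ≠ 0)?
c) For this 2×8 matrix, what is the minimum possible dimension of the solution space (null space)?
a) Yes, x = 0 is always a solution. b) When A has linearly dependent columns (rank < n). c) Minimum nullity = 6.

a) x = 0 satisfies A·0 = 0, so the zero vector is always a solution.
b) Non-trivial solutions exist iff the columns of A are linearly dependent, equivalently rank(A) < n (the number of columns).
c) By rank-nullity, rank(A) + nullity(A) = n = 8. Since A has only 2 rows, rank(A) ≤ 2, so nullity(A) ≥ 8 - 2 = 6.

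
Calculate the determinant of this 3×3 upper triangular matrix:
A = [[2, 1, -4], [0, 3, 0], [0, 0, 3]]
18

The determinant of a triangular matrix is the product of its diagonal entries (the off-diagonal entries above the diagonal do not affect it).
det(A) = (2) * (3) * (3) = 18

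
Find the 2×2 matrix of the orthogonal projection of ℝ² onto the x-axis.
[[1, 0], [0, 0]]

The orthogonal projection onto the line spanned by a nonzero vector u = (a, b) has matrix P = (u uᵀ) / (uᵀ u) = (1/(a² + b²)) · [[a², ab], [ab, b²]].
Here u = (1, 0), so a² + b² = 1 + 0 = 1.
P = (1/1) · [[1, 0], [0, 0]] = [[1, 0], [0, 0]].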